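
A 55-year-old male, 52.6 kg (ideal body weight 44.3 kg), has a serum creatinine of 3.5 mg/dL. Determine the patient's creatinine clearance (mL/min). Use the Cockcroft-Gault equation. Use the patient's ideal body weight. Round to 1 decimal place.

CrCl = (140 − 55) × 44.3 / (72 × 3.5) = 3765.5 / 252.00 ≈ 14.9 mL/min

14.9 mL/min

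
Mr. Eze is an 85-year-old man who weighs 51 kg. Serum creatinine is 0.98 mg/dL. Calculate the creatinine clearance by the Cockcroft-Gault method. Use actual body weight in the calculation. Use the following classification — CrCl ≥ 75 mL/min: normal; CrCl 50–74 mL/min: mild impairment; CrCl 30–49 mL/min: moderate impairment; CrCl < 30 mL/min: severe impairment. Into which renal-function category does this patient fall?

moderate impairment

CrCl = (140 − 85) × 51 / (72 × 0.98) = 2805.0 / 70.56 ≈ 39.8 mL/min
40 mL/min falls in the 'moderate impairment' range.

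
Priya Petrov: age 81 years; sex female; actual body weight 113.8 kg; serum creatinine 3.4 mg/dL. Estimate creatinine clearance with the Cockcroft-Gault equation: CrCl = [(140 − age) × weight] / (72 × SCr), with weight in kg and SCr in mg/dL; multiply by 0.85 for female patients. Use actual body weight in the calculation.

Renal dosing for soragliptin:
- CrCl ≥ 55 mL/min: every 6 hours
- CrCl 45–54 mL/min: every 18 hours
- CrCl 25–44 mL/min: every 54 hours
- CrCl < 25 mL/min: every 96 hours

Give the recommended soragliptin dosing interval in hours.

every 96 hours

CrCl = (140 − 81) × 113.8 / (72 × 3.4) × 0.85 = 6714.2 / 244.80 × 0.85 ≈ 23.3 mL/min
CrCl ≈ 23 mL/min → bracket < 25 mL/min → every 96 hours.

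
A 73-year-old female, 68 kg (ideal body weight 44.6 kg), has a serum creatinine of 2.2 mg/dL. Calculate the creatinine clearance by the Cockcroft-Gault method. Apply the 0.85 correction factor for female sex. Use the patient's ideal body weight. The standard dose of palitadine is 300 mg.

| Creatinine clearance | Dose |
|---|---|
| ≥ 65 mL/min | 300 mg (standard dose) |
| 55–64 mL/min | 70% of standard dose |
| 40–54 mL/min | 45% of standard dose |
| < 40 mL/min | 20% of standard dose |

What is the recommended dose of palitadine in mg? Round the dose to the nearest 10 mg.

60 mg

CrCl = (140 − 73) × 44.6 / (72 × 2.2) × 0.85 = 2988.2 / 158.40 × 0.85 ≈ 16.0 mL/min
CrCl ≈ 16 mL/min → bracket < 40 mL/min.
20% of 300 mg = 60 mg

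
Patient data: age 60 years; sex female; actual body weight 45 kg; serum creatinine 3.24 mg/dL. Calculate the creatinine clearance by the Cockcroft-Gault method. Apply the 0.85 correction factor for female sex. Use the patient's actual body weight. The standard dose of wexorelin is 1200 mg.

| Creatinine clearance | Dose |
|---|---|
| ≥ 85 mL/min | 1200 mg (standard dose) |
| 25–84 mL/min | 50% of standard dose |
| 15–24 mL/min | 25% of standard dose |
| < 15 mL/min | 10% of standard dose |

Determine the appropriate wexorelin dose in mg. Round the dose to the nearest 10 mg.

CrCl = (140 − 60) × 45 / (72 × 3.24) × 0.85 = 3600.0 / 233.28 × 0.85 ≈ 13.1 mL/min
CrCl ≈ 13 mL/min → bracket < 15 mL/min.
10% of 1200 mg = 120 mg

120 mg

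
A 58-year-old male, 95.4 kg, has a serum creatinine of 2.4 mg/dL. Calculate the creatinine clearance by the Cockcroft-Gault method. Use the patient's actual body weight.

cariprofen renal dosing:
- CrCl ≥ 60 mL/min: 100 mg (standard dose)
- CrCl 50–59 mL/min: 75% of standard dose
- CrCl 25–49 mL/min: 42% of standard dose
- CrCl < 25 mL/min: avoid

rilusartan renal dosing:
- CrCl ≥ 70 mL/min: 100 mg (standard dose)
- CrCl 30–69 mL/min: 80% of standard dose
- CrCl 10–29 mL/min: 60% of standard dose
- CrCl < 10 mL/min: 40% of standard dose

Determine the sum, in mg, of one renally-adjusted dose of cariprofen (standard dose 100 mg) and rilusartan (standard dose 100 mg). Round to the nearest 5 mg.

CrCl = (140 − 58) × 95.4 / (72 × 2.4) = 7822.8 / 172.80 ≈ 45.3 mL/min
CrCl ≈ 45 mL/min.
cariprofen: 25–49 mL/min → 42% of 100 mg = 42 mg.
rilusartan: 30–69 mL/min → 80% of 100 mg = 80 mg.
Total = 42 + 80 = 122 mg.

120 mg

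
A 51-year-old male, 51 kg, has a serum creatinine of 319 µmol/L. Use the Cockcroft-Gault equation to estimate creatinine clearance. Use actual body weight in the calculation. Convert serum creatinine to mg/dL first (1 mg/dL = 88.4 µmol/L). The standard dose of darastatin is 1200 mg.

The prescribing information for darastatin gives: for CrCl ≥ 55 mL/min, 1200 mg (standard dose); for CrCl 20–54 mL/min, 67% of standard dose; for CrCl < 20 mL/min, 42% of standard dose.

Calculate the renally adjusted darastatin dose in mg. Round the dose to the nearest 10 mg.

SCr = 319 / 88.4 = 3.609 mg/dL
CrCl = (140 − 51) × 51 / (72 × 3.609) = 4539.0 / 259.85 ≈ 17.5 mL/min
CrCl ≈ 17 mL/min → bracket < 20 mL/min.
42% of 1200 mg = 504 mg → 500 mg

500 mg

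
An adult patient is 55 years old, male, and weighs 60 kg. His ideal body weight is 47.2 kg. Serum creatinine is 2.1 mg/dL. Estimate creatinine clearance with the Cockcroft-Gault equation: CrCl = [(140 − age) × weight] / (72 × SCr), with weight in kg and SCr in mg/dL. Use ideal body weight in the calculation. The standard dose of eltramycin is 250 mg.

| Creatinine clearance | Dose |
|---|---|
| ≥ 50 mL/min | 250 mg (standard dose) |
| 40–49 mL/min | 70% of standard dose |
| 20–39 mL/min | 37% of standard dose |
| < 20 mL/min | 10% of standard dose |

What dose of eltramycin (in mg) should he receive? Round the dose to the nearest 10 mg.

90 mg

CrCl = (140 − 55) × 47.2 / (72 × 2.1) = 4012.0 / 151.20 ≈ 26.5 mL/min
CrCl ≈ 27 mL/min → bracket 20–39 mL/min.
37% of 250 mg = 92.5 mg → 90 mg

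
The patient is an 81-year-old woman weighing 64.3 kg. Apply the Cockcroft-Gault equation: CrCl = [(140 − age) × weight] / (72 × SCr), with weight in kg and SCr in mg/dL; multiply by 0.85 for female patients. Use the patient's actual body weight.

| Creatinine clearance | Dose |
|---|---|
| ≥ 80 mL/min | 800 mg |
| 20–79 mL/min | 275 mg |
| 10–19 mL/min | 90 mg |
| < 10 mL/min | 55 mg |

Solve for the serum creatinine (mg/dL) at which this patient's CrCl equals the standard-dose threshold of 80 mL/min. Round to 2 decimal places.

Standard dose requires CrCl ≥ 80 mL/min.
Set (140 − 81) × 64.3 × 0.85 / (72 × SCr) = 80
SCr = (140 − 81) × 64.3 × 0.85 / (72 × 80) = 0.560 mg/dL

0.56 mg/dL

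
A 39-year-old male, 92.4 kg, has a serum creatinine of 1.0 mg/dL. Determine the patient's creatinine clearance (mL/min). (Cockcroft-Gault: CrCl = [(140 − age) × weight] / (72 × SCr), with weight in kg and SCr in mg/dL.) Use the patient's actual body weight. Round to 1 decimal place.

129.6 mL/min

CrCl = (140 − 39) × 92.4 / (72 × 1) = 9332.4 / 72.00 ≈ 129.6 mL/min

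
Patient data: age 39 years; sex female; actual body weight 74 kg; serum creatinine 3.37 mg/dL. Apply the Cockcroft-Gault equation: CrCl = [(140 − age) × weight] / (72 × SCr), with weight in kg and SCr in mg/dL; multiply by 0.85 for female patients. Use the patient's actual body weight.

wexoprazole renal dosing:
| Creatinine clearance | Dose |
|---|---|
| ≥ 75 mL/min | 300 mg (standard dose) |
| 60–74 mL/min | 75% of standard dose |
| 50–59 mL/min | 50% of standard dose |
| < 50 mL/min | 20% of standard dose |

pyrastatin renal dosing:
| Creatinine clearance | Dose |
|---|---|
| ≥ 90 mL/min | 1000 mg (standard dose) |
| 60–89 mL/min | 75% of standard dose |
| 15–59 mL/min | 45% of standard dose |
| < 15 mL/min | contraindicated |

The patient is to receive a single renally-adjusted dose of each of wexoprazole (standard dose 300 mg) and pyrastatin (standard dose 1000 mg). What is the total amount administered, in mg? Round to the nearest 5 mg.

510 mg

CrCl = (140 − 39) × 74 / (72 × 3.37) × 0.85 = 7474.0 / 242.64 × 0.85 ≈ 26.2 mL/min
CrCl ≈ 26 mL/min.
wexoprazole: < 50 mL/min → 20% of 300 mg = 60 mg.
pyrastatin: 15–59 mL/min → 45% of 1000 mg = 450 mg.
Total = 60 + 450 = 510 mg.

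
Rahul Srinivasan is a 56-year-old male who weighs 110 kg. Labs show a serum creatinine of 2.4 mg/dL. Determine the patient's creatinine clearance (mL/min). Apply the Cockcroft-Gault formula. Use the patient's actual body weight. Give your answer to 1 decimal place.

CrCl = (140 − 56) × 110 / (72 × 2.4) = 9240.0 / 172.80 ≈ 53.5 mL/min

53.5 mL/min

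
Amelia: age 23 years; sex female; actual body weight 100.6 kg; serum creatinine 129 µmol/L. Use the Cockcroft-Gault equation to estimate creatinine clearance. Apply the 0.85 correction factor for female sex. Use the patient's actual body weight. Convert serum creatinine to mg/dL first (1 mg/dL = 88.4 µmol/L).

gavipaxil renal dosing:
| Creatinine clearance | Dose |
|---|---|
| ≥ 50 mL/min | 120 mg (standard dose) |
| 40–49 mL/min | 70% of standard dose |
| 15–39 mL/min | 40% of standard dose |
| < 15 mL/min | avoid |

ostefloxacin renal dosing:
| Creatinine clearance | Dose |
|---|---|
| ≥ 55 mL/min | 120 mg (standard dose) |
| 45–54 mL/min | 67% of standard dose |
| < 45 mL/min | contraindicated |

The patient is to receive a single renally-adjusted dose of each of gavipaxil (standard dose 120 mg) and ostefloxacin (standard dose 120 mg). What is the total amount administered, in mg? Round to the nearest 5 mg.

240 mg

SCr = 129 / 88.4 = 1.459 mg/dL
CrCl = (140 − 23) × 100.6 / (72 × 1.459) × 0.85 = 11770.2 / 105.05 × 0.85 ≈ 95.2 mL/min
CrCl ≈ 95 mL/min.
gavipaxil: ≥ 50 mL/min → 100% of 120 mg = 120 mg.
ostefloxacin: ≥ 55 mL/min → 100% of 120 mg = 120 mg.
Total = 120 + 120 = 240 mg.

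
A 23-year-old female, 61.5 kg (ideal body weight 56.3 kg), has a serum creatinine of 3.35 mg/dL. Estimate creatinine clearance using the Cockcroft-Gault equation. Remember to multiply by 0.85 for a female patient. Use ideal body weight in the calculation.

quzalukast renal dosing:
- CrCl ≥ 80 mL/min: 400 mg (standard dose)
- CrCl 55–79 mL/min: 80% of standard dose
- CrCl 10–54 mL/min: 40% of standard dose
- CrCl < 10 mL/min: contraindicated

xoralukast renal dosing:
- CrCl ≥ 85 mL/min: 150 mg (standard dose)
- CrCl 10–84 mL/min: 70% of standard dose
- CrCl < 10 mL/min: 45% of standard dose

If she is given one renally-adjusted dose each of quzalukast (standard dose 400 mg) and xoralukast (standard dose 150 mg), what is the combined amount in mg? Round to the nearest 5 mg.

265 mg

CrCl = (140 − 23) × 56.3 / (72 × 3.35) × 0.85 = 6587.1 / 241.20 × 0.85 ≈ 23.2 mL/min
CrCl ≈ 23 mL/min.
quzalukast: 10–54 mL/min → 40% of 400 mg = 160 mg.
xoralukast: 10–84 mL/min → 70% of 150 mg = 105 mg.
Total = 160 + 105 = 265 mg.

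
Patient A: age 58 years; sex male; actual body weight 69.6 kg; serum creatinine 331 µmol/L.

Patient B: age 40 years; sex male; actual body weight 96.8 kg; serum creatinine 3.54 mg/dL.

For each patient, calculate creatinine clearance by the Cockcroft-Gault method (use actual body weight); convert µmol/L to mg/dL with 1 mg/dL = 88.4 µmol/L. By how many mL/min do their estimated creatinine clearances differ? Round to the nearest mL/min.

17 mL/min

Patient A: SCr = 331 / 88.4 = 3.744 mg/dL
Patient A: CrCl = (140 − 58) × 69.6 / (72 × 3.744) = 5707.2 / 269.57 ≈ 21.2 mL/min
Patient B: CrCl = (140 − 40) × 96.8 / (72 × 3.54) = 9680.0 / 254.88 ≈ 38.0 mL/min
|21.2 − 38.0| = 16.8 mL/min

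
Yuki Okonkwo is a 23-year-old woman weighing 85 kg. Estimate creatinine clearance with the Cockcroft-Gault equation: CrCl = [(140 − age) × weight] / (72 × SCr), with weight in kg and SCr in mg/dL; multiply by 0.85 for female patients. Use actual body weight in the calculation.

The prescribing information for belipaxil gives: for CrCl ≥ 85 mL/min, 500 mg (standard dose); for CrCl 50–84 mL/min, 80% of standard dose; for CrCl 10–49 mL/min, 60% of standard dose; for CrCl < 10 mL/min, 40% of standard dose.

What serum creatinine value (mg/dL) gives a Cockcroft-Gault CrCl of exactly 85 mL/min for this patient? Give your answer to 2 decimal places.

Standard dose requires CrCl ≥ 85 mL/min.
Set (140 − 23) × 85 × 0.85 / (72 × SCr) = 85
SCr = (140 − 23) × 85 × 0.85 / (72 × 85) = 1.381 mg/dL

1.38 mg/dL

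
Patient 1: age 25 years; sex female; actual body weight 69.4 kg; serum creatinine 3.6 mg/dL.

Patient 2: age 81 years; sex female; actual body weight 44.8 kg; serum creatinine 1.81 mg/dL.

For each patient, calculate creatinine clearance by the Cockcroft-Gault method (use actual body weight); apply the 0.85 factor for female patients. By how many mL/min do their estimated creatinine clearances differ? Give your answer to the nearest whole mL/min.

Patient 1: CrCl = (140 − 25) × 69.4 / (72 × 3.6) × 0.85 = 7981.0 / 259.20 × 0.85 ≈ 26.2 mL/min
Patient 2: CrCl = (140 − 81) × 44.8 / (72 × 1.81) × 0.85 = 2643.2 / 130.32 × 0.85 ≈ 17.2 mL/min
|26.2 − 17.2| = 9.0 mL/min

9 mL/min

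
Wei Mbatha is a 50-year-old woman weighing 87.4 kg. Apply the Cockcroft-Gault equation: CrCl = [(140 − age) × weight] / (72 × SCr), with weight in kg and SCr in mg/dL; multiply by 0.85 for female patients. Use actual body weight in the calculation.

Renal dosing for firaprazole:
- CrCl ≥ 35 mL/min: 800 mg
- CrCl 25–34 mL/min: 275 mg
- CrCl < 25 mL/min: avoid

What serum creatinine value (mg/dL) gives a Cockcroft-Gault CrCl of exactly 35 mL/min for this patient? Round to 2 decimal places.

2.65 mg/dL

Standard dose requires CrCl ≥ 35 mL/min.
Set (140 − 50) × 87.4 × 0.85 / (72 × SCr) = 35
SCr = (140 − 50) × 87.4 × 0.85 / (72 × 35) = 2.653 mg/dL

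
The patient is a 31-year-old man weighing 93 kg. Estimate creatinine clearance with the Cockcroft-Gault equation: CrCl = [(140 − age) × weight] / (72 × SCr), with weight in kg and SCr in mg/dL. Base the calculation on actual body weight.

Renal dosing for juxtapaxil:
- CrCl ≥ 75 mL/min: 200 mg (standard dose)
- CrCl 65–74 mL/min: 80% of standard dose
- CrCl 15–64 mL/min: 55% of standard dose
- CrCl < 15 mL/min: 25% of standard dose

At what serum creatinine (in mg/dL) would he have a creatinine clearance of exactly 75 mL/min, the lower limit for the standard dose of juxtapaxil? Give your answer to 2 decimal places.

1.88 mg/dL

Standard dose requires CrCl ≥ 75 mL/min.
Set (140 − 31) × 93 / (72 × SCr) = 75
SCr = (140 − 31) × 93 / (72 × 75) = 1.877 mg/dL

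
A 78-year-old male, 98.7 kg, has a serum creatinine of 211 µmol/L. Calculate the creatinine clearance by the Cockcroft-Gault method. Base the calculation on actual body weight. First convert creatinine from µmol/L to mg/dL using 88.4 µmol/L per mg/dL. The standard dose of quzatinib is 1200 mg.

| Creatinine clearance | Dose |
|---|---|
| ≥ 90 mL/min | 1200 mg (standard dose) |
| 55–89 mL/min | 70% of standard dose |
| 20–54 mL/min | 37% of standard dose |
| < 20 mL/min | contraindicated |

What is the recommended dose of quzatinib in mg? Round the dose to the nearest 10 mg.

440 mg

SCr = 211 / 88.4 = 2.387 mg/dL
CrCl = (140 − 78) × 98.7 / (72 × 2.387) = 6119.4 / 171.86 ≈ 35.6 mL/min
CrCl ≈ 36 mL/min → bracket 20–54 mL/min.
37% of 1200 mg = 444 mg → 440 mg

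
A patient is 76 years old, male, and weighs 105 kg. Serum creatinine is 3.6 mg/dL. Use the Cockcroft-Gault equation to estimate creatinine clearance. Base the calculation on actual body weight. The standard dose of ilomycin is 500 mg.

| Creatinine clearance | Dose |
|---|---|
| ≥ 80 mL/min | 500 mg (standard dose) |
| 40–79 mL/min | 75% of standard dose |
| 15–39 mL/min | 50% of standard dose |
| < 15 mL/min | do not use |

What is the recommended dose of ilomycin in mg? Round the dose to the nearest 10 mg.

250 mg

CrCl = (140 − 76) × 105 / (72 × 3.6) = 6720.0 / 259.20 ≈ 25.9 mL/min
CrCl ≈ 26 mL/min → bracket 15–39 mL/min.
50% of 500 mg = 250 mg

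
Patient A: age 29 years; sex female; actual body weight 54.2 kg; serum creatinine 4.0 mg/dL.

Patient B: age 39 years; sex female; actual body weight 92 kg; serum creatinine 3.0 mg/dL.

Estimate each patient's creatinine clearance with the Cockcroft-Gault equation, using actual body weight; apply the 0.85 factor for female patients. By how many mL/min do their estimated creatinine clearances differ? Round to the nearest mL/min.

Patient A: CrCl = (140 − 29) × 54.2 / (72 × 4) × 0.85 = 6016.2 / 288.00 × 0.85 ≈ 17.8 mL/min
Patient B: CrCl = (140 − 39) × 92 / (72 × 3) × 0.85 = 9292.0 / 216.00 × 0.85 ≈ 36.6 mL/min
|17.8 − 36.6| = 18.8 mL/min

19 mL/min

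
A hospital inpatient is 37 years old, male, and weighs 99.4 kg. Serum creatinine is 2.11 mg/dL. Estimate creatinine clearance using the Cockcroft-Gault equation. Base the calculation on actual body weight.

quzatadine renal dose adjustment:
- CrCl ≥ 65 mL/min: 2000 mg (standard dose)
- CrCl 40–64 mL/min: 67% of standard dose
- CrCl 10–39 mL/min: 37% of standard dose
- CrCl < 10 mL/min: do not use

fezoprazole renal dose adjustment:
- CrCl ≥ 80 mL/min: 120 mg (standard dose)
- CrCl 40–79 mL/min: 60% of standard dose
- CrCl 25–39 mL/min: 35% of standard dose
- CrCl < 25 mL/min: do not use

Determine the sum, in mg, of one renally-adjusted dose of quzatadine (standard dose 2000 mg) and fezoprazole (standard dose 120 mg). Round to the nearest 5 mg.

2070 mg

CrCl = (140 − 37) × 99.4 / (72 × 2.11) = 10238.2 / 151.92 ≈ 67.4 mL/min
CrCl ≈ 67 mL/min.
quzatadine: ≥ 65 mL/min → 100% of 2000 mg = 2000 mg.
fezoprazole: 40–79 mL/min → 60% of 120 mg = 72 mg.
Total = 2000 + 72 = 2072 mg.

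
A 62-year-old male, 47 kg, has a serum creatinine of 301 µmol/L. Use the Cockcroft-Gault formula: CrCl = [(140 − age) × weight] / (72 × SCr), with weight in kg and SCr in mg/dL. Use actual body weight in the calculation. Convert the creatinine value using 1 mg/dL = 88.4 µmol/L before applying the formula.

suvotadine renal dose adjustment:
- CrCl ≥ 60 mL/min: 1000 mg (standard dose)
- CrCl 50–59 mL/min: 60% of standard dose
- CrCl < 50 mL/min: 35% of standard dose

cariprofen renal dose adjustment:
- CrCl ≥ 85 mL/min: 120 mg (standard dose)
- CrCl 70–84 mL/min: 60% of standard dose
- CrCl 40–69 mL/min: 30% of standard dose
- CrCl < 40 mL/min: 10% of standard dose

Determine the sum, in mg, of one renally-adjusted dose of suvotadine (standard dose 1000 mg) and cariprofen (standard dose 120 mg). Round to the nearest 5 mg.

SCr = 301 / 88.4 = 3.405 mg/dL
CrCl = (140 − 62) × 47 / (72 × 3.405) = 3666.0 / 245.16 ≈ 15.0 mL/min
CrCl ≈ 15 mL/min.
suvotadine: < 50 mL/min → 35% of 1000 mg = 350 mg.
cariprofen: < 40 mL/min → 10% of 120 mg = 12 mg.
Total = 350 + 12 = 362 mg.

360 mg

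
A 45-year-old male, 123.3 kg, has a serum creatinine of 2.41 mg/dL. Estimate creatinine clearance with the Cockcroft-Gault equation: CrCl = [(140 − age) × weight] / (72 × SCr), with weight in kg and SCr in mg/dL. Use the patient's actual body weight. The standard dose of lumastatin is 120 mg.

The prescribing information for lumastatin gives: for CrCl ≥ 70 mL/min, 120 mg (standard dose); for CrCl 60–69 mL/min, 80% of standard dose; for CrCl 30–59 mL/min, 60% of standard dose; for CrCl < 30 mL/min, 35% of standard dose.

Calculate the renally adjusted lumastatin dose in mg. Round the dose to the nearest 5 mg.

95 mg

CrCl = (140 − 45) × 123.3 / (72 × 2.41) = 11713.5 / 173.52 ≈ 67.5 mL/min
CrCl ≈ 68 mL/min → bracket 60–69 mL/min.
80% of 120 mg = 96 mg → 95 mg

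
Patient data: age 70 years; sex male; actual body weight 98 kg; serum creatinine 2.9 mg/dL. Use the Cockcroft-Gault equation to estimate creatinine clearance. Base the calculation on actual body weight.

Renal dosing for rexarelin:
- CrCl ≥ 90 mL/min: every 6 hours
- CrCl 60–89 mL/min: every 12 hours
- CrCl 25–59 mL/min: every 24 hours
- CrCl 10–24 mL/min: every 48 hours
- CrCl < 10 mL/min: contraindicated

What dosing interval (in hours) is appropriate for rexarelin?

every 24 hours

CrCl = (140 − 70) × 98 / (72 × 2.9) = 6860.0 / 208.80 ≈ 32.9 mL/min
CrCl ≈ 33 mL/min → bracket 25–59 mL/min → every 24 hours.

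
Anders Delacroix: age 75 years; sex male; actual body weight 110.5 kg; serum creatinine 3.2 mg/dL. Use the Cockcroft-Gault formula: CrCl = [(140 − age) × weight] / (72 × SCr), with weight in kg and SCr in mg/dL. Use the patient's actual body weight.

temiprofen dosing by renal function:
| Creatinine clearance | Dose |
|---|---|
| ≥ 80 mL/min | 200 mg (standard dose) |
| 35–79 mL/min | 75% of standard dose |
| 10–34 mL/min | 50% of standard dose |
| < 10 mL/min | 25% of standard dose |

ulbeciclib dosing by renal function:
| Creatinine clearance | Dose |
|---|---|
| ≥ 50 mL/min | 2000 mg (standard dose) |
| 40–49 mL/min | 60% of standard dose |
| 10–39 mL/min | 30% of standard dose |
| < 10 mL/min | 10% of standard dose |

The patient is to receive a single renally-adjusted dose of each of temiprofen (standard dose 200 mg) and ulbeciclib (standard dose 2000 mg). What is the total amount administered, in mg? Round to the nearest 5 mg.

CrCl = (140 − 75) × 110.5 / (72 × 3.2) = 7182.5 / 230.40 ≈ 31.2 mL/min
CrCl ≈ 31 mL/min.
temiprofen: 10–34 mL/min → 50% of 200 mg = 100 mg.
ulbeciclib: 10–39 mL/min → 30% of 2000 mg = 600 mg.
Total = 100 + 600 = 700 mg.

700 mg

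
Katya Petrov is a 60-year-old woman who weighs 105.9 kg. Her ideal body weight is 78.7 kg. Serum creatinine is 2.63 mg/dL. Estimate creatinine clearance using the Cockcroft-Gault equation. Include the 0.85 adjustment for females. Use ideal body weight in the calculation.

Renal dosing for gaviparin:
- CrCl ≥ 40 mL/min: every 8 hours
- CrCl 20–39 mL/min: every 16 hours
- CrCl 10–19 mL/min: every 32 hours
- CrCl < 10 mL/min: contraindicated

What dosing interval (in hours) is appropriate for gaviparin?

every 16 hours

CrCl = (140 − 60) × 78.7 / (72 × 2.63) × 0.85 = 6296.0 / 189.36 × 0.85 ≈ 28.3 mL/min
CrCl ≈ 28 mL/min → bracket 20–39 mL/min → every 16 hours.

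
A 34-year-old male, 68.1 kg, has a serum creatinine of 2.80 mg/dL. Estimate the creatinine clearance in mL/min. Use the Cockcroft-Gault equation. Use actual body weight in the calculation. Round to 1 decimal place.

35.8 mL/min

CrCl = (140 − 34) × 68.1 / (72 × 2.8) = 7218.6 / 201.60 ≈ 35.8 mL/min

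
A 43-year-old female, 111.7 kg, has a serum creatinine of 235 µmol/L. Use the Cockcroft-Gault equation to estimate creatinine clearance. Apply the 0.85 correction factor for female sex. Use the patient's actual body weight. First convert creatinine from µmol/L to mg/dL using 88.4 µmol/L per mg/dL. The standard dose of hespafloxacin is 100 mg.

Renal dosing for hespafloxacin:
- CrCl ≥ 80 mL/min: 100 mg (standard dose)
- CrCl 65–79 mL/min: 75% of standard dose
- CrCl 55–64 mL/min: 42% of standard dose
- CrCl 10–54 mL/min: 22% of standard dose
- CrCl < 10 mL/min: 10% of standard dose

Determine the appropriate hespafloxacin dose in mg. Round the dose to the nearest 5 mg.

SCr = 235 / 88.4 = 2.658 mg/dL
CrCl = (140 − 43) × 111.7 / (72 × 2.658) × 0.85 = 10834.9 / 191.38 × 0.85 ≈ 48.1 mL/min
CrCl ≈ 48 mL/min → bracket 10–54 mL/min.
22% of 100 mg = 22 mg → 20 mg

20 mg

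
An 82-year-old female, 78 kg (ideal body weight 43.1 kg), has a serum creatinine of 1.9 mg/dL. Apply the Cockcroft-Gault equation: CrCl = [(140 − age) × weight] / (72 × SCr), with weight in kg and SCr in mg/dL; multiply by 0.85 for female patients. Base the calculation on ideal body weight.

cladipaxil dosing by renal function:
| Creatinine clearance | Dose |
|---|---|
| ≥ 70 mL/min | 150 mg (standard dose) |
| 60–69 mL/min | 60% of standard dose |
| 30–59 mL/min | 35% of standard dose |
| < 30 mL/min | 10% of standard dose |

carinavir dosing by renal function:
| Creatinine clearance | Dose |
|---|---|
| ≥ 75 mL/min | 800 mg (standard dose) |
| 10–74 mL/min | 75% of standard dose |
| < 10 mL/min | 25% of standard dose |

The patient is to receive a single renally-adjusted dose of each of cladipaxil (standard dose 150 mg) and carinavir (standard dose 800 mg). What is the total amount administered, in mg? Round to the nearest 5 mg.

615 mg

CrCl = (140 − 82) × 43.1 / (72 × 1.9) × 0.85 = 2499.8 / 136.80 × 0.85 ≈ 15.5 mL/min
CrCl ≈ 16 mL/min.
cladipaxil: < 30 mL/min → 10% of 150 mg = 15 mg.
carinavir: 10–74 mL/min → 75% of 800 mg = 600 mg.
Total = 15 + 600 = 615 mg.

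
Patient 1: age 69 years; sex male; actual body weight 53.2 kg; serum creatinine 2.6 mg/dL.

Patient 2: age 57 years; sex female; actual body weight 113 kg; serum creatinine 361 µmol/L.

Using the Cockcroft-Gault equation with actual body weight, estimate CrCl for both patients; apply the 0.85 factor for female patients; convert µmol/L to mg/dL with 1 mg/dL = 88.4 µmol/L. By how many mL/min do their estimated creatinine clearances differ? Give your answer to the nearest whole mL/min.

Patient 1: CrCl = (140 − 69) × 53.2 / (72 × 2.6) = 3777.2 / 187.20 ≈ 20.2 mL/min
Patient 2: SCr = 361 / 88.4 = 4.084 mg/dL
Patient 2: CrCl = (140 − 57) × 113 / (72 × 4.084) × 0.85 = 9379.0 / 294.05 × 0.85 ≈ 27.1 mL/min
|20.2 − 27.1| = 6.9 mL/min

7 mL/min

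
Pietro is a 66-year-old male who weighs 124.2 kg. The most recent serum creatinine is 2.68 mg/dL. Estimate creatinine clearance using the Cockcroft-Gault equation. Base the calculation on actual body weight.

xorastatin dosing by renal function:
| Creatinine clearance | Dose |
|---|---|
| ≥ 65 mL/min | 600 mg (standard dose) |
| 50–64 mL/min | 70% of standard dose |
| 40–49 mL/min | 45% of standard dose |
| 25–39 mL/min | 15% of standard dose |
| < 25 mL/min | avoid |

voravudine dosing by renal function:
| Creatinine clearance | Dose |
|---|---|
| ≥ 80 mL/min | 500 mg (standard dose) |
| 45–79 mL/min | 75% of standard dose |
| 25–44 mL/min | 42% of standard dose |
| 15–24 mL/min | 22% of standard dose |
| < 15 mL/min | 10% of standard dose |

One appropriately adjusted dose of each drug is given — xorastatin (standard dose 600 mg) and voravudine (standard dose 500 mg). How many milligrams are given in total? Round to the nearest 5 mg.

645 mg

CrCl = (140 − 66) × 124.2 / (72 × 2.68) = 9190.8 / 192.96 ≈ 47.6 mL/min
CrCl ≈ 48 mL/min.
xorastatin: 40–49 mL/min → 45% of 600 mg = 270 mg.
voravudine: 45–79 mL/min → 75% of 500 mg = 375 mg.
Total = 270 + 375 = 645 mg.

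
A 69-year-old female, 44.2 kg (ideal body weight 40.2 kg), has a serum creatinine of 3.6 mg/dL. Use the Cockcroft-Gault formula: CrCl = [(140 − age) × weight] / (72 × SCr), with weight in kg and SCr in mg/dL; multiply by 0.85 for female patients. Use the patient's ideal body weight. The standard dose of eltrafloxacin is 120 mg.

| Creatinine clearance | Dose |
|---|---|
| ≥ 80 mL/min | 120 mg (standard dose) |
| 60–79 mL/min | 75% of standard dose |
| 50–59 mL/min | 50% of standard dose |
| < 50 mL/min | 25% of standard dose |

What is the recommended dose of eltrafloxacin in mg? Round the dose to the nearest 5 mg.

30 mg

CrCl = (140 − 69) × 40.2 / (72 × 3.6) × 0.85 = 2854.2 / 259.20 × 0.85 ≈ 9.4 mL/min
CrCl ≈ 9 mL/min → bracket < 50 mL/min.
25% of 120 mg = 30 mg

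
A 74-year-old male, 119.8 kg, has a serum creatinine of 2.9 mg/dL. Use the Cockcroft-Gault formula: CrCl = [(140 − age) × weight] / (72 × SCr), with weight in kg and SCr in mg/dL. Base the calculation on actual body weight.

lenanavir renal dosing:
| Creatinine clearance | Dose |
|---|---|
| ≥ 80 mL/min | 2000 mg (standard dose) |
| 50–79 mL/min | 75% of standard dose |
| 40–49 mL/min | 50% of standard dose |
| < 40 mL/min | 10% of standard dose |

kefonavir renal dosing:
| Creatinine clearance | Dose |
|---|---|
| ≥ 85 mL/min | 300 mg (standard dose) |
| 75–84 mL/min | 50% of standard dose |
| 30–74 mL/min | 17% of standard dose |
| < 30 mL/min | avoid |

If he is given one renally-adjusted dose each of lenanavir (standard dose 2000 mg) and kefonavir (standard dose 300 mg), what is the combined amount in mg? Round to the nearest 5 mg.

CrCl = (140 − 74) × 119.8 / (72 × 2.9) = 7906.8 / 208.80 ≈ 37.9 mL/min
CrCl ≈ 38 mL/min.
lenanavir: < 40 mL/min → 10% of 2000 mg = 200 mg.
kefonavir: 30–74 mL/min → 17% of 300 mg = 51 mg.
Total = 200 + 51 = 251 mg.

250 mg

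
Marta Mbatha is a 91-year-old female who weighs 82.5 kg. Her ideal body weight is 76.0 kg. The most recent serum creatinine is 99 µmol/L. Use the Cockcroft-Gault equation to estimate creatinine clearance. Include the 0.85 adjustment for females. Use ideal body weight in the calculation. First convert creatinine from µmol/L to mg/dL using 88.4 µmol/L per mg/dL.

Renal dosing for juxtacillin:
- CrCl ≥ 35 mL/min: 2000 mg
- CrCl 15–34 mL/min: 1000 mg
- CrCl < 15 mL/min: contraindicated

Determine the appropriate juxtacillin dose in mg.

2000 mg

SCr = 99 / 88.4 = 1.12 mg/dL
CrCl = (140 − 91) × 76 / (72 × 1.12) × 0.85 = 3724.0 / 80.64 × 0.85 ≈ 39.3 mL/min
CrCl ≈ 39 mL/min → bracket ≥ 35 mL/min.
Dose for this bracket: 2000 mg.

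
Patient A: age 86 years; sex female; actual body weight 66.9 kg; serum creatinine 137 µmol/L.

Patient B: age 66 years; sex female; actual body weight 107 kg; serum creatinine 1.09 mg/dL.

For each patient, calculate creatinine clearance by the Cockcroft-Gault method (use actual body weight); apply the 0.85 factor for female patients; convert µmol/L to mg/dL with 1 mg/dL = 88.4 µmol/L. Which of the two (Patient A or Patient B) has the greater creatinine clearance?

Patient A: SCr = 137 / 88.4 = 1.55 mg/dL
Patient A: CrCl = (140 − 86) × 66.9 / (72 × 1.55) × 0.85 = 3612.6 / 111.60 × 0.85 ≈ 27.5 mL/min
Patient B: CrCl = (140 − 66) × 107 / (72 × 1.09) × 0.85 = 7918.0 / 78.48 × 0.85 ≈ 85.8 mL/min
27.5 vs 85.8 mL/min → Patient B is higher.

Patient B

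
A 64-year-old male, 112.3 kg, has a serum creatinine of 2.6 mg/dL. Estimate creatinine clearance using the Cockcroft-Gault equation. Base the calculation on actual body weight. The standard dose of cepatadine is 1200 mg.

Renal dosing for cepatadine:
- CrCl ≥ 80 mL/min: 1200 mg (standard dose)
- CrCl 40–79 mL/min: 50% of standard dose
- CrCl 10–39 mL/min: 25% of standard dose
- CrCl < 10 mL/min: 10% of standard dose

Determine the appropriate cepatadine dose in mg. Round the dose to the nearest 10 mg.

600 mg

CrCl = (140 − 64) × 112.3 / (72 × 2.6) = 8534.8 / 187.20 ≈ 45.6 mL/min
CrCl ≈ 46 mL/min → bracket 40–79 mL/min.
50% of 1200 mg = 600 mg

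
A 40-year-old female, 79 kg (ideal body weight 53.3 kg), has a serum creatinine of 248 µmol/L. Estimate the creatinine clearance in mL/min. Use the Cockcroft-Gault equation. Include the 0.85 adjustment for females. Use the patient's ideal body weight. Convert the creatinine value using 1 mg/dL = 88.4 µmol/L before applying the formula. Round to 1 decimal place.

22.4 mL/min

SCr = 248 / 88.4 = 2.805 mg/dL
CrCl = (140 − 40) × 53.3 / (72 × 2.805) × 0.85 = 5330.0 / 201.96 × 0.85 ≈ 22.4 mL/min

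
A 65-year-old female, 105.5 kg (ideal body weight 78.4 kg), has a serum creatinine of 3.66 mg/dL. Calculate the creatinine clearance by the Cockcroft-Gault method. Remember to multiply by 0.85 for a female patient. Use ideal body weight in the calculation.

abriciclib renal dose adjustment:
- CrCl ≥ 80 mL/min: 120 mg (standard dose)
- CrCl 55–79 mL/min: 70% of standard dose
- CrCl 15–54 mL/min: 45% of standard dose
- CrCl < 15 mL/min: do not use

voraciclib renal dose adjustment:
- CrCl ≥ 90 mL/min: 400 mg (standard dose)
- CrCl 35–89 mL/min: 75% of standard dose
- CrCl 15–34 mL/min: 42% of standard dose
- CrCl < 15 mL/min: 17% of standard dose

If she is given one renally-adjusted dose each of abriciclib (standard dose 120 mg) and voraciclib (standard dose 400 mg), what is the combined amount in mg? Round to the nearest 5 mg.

CrCl = (140 − 65) × 78.4 / (72 × 3.66) × 0.85 = 5880.0 / 263.52 × 0.85 ≈ 19.0 mL/min
CrCl ≈ 19 mL/min.
abriciclib: 15–54 mL/min → 45% of 120 mg = 54 mg.
voraciclib: 15–34 mL/min → 42% of 400 mg = 168 mg.
Total = 54 + 168 = 222 mg.

220 mg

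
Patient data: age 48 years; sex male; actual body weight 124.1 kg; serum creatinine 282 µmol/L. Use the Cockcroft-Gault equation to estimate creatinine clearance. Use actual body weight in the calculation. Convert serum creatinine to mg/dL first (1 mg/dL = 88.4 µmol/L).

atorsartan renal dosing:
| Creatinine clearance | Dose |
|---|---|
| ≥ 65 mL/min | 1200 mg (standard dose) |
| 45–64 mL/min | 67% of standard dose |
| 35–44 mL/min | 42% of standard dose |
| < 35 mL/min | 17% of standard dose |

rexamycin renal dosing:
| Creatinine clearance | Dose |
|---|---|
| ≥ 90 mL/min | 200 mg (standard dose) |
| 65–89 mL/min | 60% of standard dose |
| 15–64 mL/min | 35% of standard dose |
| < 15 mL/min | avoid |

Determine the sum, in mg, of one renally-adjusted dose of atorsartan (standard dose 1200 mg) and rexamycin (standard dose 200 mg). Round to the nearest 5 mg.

SCr = 282 / 88.4 = 3.19 mg/dL
CrCl = (140 − 48) × 124.1 / (72 × 3.19) = 11417.2 / 229.68 ≈ 49.7 mL/min
CrCl ≈ 50 mL/min.
atorsartan: 45–64 mL/min → 67% of 1200 mg = 804 mg.
rexamycin: 15–64 mL/min → 35% of 200 mg = 70 mg.
Total = 804 + 70 = 874 mg.

875 mg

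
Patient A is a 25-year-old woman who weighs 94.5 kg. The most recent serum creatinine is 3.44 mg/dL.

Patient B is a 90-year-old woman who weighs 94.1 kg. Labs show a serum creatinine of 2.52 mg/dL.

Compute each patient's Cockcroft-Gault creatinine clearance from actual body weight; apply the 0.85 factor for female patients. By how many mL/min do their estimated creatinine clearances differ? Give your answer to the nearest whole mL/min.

15 mL/min

Patient A: CrCl = (140 − 25) × 94.5 / (72 × 3.44) × 0.85 = 10867.5 / 247.68 × 0.85 ≈ 37.3 mL/min
Patient B: CrCl = (140 − 90) × 94.1 / (72 × 2.52) × 0.85 = 4705.0 / 181.44 × 0.85 ≈ 22.0 mL/min
|37.3 − 22.0| = 15.3 mL/min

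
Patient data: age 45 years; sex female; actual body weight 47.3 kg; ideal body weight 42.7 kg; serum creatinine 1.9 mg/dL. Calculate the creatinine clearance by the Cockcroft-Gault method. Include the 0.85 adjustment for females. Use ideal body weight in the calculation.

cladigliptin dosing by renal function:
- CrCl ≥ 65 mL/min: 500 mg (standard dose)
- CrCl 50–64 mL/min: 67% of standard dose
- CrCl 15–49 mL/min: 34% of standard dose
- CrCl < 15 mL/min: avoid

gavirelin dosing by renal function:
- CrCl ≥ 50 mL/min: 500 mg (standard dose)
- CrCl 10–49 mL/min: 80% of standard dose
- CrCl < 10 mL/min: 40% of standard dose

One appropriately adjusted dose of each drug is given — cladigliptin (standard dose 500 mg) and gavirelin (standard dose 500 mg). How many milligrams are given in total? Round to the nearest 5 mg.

CrCl = (140 − 45) × 42.7 / (72 × 1.9) × 0.85 = 4056.5 / 136.80 × 0.85 ≈ 25.2 mL/min
CrCl ≈ 25 mL/min.
cladigliptin: 15–49 mL/min → 34% of 500 mg = 170 mg.
gavirelin: 10–49 mL/min → 80% of 500 mg = 400 mg.
Total = 170 + 400 = 570 mg.

570 mg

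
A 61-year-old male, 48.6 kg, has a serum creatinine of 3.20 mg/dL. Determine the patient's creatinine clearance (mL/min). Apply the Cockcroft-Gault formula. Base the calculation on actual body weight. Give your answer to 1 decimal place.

CrCl = (140 − 61) × 48.6 / (72 × 3.2) = 3839.4 / 230.40 ≈ 16.7 mL/min

16.7 mL/min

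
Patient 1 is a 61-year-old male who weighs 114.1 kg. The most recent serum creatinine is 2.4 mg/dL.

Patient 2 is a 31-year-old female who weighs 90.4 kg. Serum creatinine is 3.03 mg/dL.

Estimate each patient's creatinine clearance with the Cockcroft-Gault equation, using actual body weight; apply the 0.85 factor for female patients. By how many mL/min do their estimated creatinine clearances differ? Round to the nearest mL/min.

Patient 1: CrCl = (140 − 61) × 114.1 / (72 × 2.4) = 9013.9 / 172.80 ≈ 52.2 mL/min
Patient 2: CrCl = (140 − 31) × 90.4 / (72 × 3.03) × 0.85 = 9853.6 / 218.16 × 0.85 ≈ 38.4 mL/min
|52.2 − 38.4| = 13.8 mL/min

14 mL/min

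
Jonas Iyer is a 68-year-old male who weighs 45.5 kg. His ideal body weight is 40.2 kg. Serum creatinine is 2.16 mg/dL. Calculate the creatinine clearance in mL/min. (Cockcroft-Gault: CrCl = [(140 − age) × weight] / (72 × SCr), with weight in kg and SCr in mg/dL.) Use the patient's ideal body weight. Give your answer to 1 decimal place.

18.6 mL/min

CrCl = (140 − 68) × 40.2 / (72 × 2.16) = 2894.4 / 155.52 ≈ 18.6 mL/min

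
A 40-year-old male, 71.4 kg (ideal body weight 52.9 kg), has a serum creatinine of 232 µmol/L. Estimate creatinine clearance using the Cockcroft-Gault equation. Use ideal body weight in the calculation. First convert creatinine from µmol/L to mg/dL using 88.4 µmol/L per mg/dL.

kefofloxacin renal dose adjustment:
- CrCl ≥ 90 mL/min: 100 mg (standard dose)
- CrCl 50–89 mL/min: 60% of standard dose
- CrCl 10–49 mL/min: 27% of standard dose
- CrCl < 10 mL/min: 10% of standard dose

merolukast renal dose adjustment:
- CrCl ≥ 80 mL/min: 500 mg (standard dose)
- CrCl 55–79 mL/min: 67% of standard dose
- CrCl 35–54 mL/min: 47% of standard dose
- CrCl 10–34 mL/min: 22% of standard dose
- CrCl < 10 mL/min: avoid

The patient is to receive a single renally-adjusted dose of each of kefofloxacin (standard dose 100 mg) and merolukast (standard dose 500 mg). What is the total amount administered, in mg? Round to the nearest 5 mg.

SCr = 232 / 88.4 = 2.624 mg/dL
CrCl = (140 − 40) × 52.9 / (72 × 2.624) = 5290.0 / 188.93 ≈ 28.0 mL/min
CrCl ≈ 28 mL/min.
kefofloxacin: 10–49 mL/min → 27% of 100 mg = 27 mg.
merolukast: 10–34 mL/min → 22% of 500 mg = 110 mg.
Total = 27 + 110 = 137 mg.

135 mg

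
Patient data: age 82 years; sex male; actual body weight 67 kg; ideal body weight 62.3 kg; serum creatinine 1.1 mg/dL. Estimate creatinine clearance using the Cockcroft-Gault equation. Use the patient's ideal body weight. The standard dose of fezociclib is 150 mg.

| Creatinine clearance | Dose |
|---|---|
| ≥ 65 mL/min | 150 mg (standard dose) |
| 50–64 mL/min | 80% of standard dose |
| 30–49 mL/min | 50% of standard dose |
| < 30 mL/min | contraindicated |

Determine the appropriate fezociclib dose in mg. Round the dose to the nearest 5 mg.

75 mg

CrCl = (140 − 82) × 62.3 / (72 × 1.1) = 3613.4 / 79.20 ≈ 45.6 mL/min
CrCl ≈ 46 mL/min → bracket 30–49 mL/min.
50% of 150 mg = 75 mg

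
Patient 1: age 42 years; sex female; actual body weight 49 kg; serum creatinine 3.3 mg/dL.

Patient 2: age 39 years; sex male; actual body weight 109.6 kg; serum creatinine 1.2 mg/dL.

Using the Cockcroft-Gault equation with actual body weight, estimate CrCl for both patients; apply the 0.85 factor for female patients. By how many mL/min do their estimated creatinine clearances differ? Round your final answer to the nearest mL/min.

Patient 1: CrCl = (140 − 42) × 49 / (72 × 3.3) × 0.85 = 4802.0 / 237.60 × 0.85 ≈ 17.2 mL/min
Patient 2: CrCl = (140 − 39) × 109.6 / (72 × 1.2) = 11069.6 / 86.40 ≈ 128.1 mL/min
|17.2 − 128.1| = 110.9 mL/min

111 mL/min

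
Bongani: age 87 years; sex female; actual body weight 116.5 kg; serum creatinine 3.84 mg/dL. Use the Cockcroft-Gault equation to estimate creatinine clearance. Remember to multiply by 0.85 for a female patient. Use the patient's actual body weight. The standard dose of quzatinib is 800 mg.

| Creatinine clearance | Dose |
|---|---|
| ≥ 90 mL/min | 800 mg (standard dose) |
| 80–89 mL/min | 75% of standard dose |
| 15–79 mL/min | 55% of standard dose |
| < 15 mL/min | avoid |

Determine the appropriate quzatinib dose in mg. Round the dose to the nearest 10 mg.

440 mg

CrCl = (140 − 87) × 116.5 / (72 × 3.84) × 0.85 = 6174.5 / 276.48 × 0.85 ≈ 19.0 mL/min
CrCl ≈ 19 mL/min → bracket 15–79 mL/min.
55% of 800 mg = 440 mg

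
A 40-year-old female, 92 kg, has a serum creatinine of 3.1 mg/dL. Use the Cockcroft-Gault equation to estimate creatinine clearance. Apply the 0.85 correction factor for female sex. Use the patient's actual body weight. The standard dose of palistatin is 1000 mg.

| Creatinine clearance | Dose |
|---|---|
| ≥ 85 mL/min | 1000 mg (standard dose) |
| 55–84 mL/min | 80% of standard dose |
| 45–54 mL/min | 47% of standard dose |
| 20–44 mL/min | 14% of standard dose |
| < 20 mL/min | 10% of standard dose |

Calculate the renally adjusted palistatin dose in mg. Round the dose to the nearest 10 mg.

140 mg

CrCl = (140 − 40) × 92 / (72 × 3.1) × 0.85 = 9200.0 / 223.20 × 0.85 ≈ 35.0 mL/min
CrCl ≈ 35 mL/min → bracket 20–44 mL/min.
14% of 1000 mg = 140 mg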